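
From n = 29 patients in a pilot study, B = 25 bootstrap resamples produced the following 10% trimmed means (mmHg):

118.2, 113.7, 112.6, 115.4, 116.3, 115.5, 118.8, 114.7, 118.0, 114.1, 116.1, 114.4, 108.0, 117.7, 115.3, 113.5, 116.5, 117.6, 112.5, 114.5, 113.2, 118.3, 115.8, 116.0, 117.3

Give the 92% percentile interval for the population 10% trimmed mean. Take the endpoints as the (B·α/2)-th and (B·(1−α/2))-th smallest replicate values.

Sorted replicates: 108.0, 112.5, 112.6, 113.2, 113.5, 113.7, 114.1, 114.4, 114.5, 114.7, 115.3, 115.4, 115.5, 115.8, 116.0, 116.1, 116.3, 116.5, 117.3, 117.6, 117.7, 118.0, 118.2, 118.3, 118.8
α = 0.08; lower rank = 25 × 0.040 = 1; upper rank = 25 × 0.960 = 24.
The 1st smallest replicate is 108.0; the 24th is 118.3.

(108.0, 118.3)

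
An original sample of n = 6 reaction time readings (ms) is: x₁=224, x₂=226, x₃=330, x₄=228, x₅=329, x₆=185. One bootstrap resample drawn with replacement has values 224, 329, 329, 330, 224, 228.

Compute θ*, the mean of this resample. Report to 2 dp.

θ* = 277.33

Mean = (224 + 329 + 329 + 330 + 224 + 228) / 6 = 1664.0 / 6 = 277.33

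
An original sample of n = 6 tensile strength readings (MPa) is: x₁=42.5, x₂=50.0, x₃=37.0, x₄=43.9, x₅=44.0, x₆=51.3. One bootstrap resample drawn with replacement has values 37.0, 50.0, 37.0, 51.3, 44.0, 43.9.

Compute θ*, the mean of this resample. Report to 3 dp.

θ* = 43.867

Mean = (37.0 + 50.0 + 37.0 + 51.3 + 44.0 + 43.9) / 6 = 263.20 / 6 = 43.867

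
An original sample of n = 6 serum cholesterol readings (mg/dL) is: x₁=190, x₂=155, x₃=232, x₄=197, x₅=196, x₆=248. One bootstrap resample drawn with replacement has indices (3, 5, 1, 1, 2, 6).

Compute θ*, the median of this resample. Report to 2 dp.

Resample values: 232, 196, 190, 190, 155, 248.
Sorted: 155, 190, 190, 196, 232, 248
Median = average of the two middle values = 193.00

θ* = 193.00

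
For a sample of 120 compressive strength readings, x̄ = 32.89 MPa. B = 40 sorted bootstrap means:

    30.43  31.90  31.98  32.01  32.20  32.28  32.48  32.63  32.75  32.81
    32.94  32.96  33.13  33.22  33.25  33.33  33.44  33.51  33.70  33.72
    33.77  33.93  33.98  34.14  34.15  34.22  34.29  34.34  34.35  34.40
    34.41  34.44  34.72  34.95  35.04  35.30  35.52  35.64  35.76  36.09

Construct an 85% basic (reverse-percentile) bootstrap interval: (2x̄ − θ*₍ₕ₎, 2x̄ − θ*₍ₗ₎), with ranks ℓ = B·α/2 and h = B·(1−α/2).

(30.26, 33.80)

Percentile endpoints at ranks 3 and 37: θ*₍3₎ = 31.98, θ*₍37₎ = 35.52.
Basic interval reflects these around x̄:
  lower = 2 × 32.89 − 35.52 = 30.26
  upper = 2 × 32.89 − 31.98 = 33.80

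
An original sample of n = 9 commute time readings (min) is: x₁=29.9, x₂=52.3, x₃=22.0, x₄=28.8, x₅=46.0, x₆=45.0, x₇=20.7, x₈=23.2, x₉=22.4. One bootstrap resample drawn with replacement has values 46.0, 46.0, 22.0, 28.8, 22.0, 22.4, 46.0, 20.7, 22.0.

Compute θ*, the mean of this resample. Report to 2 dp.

θ* = 30.66

Mean = (46.0 + 46.0 + 22.0 + 28.8 + 22.0 + 22.4 + 46.0 + 20.7 + 22.0) / 9 = 275.90 / 9 = 30.66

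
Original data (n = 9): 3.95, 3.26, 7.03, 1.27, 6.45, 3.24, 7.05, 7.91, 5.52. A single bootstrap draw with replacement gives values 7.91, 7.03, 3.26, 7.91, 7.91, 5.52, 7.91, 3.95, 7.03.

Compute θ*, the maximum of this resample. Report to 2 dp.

Maximum = 7.91

θ* = 7.91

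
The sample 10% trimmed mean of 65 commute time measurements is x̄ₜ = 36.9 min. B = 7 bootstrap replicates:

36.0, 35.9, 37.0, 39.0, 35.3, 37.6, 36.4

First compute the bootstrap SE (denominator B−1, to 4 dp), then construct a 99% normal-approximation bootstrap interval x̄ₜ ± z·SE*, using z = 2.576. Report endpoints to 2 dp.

Mean of replicates = 36.7429; sum of squared deviations = 9.3571; SE* = √(9.3571/6) = 1.2488
Margin = 2.576 × 1.2488 = 3.217
Interval: 36.9 ± 3.217

(33.68, 40.12)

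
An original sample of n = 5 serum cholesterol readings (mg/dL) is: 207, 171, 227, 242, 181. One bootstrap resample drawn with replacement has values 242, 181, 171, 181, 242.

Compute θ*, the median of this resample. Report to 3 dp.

Sorted: 171, 181, 181, 242, 242
Median = middle value = 181.000

θ* = 181.000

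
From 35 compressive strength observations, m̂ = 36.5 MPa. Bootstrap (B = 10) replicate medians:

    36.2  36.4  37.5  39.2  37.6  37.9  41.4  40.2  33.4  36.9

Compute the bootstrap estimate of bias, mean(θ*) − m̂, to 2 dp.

bias = +1.17

mean(θ*) = (36.2 + 36.4 + 37.5 + 39.2 + 37.6 + 37.9 + 41.4 + 40.2 + 33.4 + 36.9) / 10 = 37.670
bias = 37.670 − 36.5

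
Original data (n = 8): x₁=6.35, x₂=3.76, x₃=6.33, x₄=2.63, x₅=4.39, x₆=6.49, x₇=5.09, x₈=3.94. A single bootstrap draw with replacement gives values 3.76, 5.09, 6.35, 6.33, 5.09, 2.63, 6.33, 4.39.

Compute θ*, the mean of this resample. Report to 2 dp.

Mean = (3.76 + 5.09 + 6.35 + 6.33 + 5.09 + 2.63 + 6.33 + 4.39) / 8 = 39.970 / 8 = 5.00

θ* = 5.00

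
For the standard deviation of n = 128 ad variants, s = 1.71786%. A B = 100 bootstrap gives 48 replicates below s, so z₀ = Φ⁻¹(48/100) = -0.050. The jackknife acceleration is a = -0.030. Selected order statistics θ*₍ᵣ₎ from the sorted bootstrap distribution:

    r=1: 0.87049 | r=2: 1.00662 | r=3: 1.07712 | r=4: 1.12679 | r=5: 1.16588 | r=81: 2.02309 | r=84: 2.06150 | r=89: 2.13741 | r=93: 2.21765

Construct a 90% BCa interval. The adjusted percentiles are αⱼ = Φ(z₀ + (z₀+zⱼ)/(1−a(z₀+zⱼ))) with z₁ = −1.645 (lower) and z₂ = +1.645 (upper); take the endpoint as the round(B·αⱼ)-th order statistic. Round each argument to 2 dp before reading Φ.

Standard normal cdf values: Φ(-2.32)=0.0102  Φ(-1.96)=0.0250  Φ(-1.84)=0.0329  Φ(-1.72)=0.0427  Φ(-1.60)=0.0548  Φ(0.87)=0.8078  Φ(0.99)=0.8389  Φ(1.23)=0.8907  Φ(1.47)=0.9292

(1.07712, 2.21765)

Lower: z₀ + z₁ = -0.050 + (-1.645) = -1.695; 1 − a(z₀+z₁) = 1 − (-0.030)(-1.695) = 0.9492; argument = -0.050 + (-1.695)/0.9492 = -1.8358 → -1.84.
α₁ = Φ(-1.84) = 0.0329; rank = round(100 × 0.0329) = 3; θ*₍3₎ = 1.07712.
Upper: z₀ + z₂ = 1.595; 1 − a(z₀+z₂) = 1.0478; argument = 1.4722 → 1.47; α₂ = 0.9292; rank = 93; θ*₍93₎ = 2.21765.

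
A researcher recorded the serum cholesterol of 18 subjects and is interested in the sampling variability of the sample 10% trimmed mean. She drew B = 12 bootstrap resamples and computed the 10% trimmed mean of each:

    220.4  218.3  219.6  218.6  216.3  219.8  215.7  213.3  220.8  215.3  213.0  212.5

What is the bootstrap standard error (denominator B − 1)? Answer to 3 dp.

SE* = 3.013

Bootstrap SE is the standard deviation of the 12 replicate 10% trimmed means.
Mean of replicates: (220.4 + 218.3 + 219.6 + 218.6 + 216.3 + 219.8 + 215.7 + 213.3 + 220.8 + 215.3 + 213.0 + 212.5) / 12 = 2603.6000 / 12 = 216.9667
Sum of squared deviations: (+3.4333)² + (+1.3333)² + (+2.6333)² + (+1.6333)² + (−0.6667)² + (+2.8333)² + (−1.2667)² + (−3.6667)² + (+3.8333)² + (−1.6667)² + (−3.9667)² + (−4.4667)² = 99.8467
Variance = 99.8467 / 11 = 9.0770
SE* = √9.0770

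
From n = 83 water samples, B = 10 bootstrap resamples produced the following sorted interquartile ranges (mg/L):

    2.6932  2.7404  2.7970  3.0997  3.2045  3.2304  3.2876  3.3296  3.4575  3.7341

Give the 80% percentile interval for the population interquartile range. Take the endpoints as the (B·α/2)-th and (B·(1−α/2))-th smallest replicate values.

(2.6932, 3.4575)

α = 0.20; lower rank = 10 × 0.100 = 1; upper rank = 10 × 0.900 = 9.
The 1st smallest replicate is 2.6932; the 9th is 3.4575.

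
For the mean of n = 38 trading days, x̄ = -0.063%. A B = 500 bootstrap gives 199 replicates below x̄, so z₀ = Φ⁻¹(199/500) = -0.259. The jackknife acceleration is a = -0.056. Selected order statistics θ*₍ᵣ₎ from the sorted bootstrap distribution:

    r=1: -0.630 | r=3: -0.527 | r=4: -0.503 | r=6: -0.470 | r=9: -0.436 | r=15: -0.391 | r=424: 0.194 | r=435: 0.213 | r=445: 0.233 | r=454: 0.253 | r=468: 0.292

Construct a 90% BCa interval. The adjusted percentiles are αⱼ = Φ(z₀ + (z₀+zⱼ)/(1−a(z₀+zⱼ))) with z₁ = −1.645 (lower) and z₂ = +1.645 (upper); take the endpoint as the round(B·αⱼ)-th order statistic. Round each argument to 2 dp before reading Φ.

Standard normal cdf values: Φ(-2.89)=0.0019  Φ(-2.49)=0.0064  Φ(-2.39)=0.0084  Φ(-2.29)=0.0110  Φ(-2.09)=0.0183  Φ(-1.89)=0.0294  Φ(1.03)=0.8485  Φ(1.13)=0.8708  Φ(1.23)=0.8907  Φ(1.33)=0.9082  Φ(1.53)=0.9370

Lower: z₀ + z₁ = -0.259 + (-1.645) = -1.904; 1 − a(z₀+z₁) = 1 − (-0.056)(-1.904) = 0.8934; argument = -0.259 + (-1.904)/0.8934 = -2.3902 → -2.39.
α₁ = Φ(-2.39) = 0.0084; rank = round(500 × 0.0084) = 4; θ*₍4₎ = -0.503.
Upper: z₀ + z₂ = 1.386; 1 − a(z₀+z₂) = 1.0776; argument = 1.0272 → 1.03; α₂ = 0.8485; rank = 424; θ*₍424₎ = 0.194.

(-0.503, 0.194)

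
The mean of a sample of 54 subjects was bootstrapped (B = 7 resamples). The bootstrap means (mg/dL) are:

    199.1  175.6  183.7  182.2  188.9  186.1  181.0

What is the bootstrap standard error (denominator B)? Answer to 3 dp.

Bootstrap SE is the standard deviation of the 7 replicate means.
Mean of replicates: (199.1 + 175.6 + 183.7 + 182.2 + 188.9 + 186.1 + 181.0) / 7 = 1296.6000 / 7 = 185.2286
Sum of squared deviations: (+13.8714)² + (−9.6286)² + (−1.5286)² + (−3.0286)² + (+3.6714)² + (+0.8714)² + (−4.2286)² = 328.7543
Variance = 328.7543 / 7 = 46.9649
SE* = √46.9649

SE* = 6.853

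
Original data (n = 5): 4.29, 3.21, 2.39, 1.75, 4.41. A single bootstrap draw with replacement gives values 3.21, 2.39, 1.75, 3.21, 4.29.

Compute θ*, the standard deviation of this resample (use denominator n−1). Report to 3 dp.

θ* = 0.959

Mean = 2.9700; sum of squared deviations = 3.6824
s² = 3.6824 / 4 = 0.9206
s = √0.9206 = 0.959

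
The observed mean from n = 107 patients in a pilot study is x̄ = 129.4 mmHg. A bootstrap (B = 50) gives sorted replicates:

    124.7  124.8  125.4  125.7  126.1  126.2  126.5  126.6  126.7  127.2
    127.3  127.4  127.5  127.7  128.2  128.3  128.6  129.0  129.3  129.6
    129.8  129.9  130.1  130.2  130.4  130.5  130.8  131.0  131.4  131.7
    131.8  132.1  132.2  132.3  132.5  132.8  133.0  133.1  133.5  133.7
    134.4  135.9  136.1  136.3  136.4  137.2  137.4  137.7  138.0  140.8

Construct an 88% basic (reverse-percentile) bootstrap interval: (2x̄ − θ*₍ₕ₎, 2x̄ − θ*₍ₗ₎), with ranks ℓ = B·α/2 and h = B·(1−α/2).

(121.4, 133.4)

Percentile endpoints at ranks 3 and 47: θ*₍3₎ = 125.4, θ*₍47₎ = 137.4.
Basic interval reflects these around x̄:
  lower = 2 × 129.4 − 137.4 = 121.4
  upper = 2 × 129.4 − 125.4 = 133.4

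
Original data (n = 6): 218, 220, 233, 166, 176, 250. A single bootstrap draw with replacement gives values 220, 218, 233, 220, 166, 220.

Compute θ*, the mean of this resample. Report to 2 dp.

θ* = 212.83

Mean = (220 + 218 + 233 + 220 + 166 + 220) / 6 = 1277.0 / 6 = 212.83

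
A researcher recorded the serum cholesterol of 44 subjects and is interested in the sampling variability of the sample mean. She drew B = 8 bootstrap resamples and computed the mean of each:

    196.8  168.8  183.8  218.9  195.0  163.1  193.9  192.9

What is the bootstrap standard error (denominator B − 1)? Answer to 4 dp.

Bootstrap SE is the standard deviation of the 8 replicate means.
Mean of replicates: (196.8 + 168.8 + 183.8 + 218.9 + 195.0 + 163.1 + 193.9 + 192.9) / 8 = 1513.20000 / 8 = 189.15000
Sum of squared deviations: (+7.65000)² + (−20.35000)² + (−5.35000)² + (+29.75000)² + (+5.85000)² + (−26.05000)² + (+4.75000)² + (+3.75000)² = 2135.78000
Variance = 2135.78000 / 7 = 305.11143
SE* = √305.11143

SE* = 17.4674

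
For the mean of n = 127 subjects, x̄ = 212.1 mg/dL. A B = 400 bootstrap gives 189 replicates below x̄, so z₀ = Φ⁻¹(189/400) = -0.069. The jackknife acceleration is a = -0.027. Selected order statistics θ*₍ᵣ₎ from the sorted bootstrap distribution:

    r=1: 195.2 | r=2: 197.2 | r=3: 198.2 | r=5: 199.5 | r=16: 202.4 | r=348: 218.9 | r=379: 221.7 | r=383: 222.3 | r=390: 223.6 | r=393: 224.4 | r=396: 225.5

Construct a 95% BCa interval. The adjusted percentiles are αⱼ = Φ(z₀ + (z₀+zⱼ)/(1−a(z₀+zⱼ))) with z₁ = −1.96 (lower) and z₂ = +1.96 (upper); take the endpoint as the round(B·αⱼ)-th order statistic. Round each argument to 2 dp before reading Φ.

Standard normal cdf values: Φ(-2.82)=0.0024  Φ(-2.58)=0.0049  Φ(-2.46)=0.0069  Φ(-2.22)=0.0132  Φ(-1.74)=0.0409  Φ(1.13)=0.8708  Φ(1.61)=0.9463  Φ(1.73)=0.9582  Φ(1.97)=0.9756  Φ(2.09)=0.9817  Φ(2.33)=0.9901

(199.5, 222.3)

Lower: z₀ + z₁ = -0.069 + (-1.960) = -2.029; 1 − a(z₀+z₁) = 1 − (-0.027)(-2.029) = 0.9452; argument = -0.069 + (-2.029)/0.9452 = -2.2156 → -2.22.
α₁ = Φ(-2.22) = 0.0132; rank = round(400 × 0.0132) = 5; θ*₍5₎ = 199.5.
Upper: z₀ + z₂ = 1.891; 1 − a(z₀+z₂) = 1.0511; argument = 1.7301 → 1.73; α₂ = 0.9582; rank = 383; θ*₍383₎ = 222.3.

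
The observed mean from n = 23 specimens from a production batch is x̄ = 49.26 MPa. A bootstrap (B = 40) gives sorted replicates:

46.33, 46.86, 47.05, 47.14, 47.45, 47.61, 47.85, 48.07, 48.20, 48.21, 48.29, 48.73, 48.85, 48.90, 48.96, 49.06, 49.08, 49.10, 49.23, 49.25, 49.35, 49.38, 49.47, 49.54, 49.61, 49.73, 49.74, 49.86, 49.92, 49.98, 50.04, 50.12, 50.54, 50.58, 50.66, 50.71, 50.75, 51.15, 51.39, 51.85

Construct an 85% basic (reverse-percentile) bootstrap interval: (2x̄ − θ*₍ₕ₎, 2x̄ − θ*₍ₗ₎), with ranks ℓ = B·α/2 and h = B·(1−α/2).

Percentile endpoints at ranks 3 and 37: θ*₍3₎ = 47.05, θ*₍37₎ = 50.75.
Basic interval reflects these around x̄:
  lower = 2 × 49.26 − 50.75 = 47.77
  upper = 2 × 49.26 − 47.05 = 51.47

(47.77, 51.47)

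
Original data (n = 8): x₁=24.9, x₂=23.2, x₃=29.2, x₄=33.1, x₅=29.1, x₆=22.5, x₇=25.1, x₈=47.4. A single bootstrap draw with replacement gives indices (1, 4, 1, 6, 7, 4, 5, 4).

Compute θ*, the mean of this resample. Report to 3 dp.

Resample values: 24.9, 33.1, 24.9, 22.5, 25.1, 33.1, 29.1, 33.1.
Mean = (24.9 + 33.1 + 24.9 + 22.5 + 25.1 + 33.1 + 29.1 + 33.1) / 8 = 225.80 / 8 = 28.225

θ* = 28.225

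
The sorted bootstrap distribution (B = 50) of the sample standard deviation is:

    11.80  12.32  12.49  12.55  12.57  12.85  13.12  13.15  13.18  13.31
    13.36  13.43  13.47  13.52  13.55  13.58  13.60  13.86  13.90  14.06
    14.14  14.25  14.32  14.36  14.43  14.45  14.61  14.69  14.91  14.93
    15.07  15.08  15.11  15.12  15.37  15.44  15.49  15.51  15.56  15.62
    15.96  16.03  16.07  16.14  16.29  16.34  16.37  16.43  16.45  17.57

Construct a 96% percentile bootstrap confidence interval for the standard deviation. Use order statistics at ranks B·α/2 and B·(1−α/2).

(11.80, 16.45)

α = 0.04; lower rank = 50 × 0.020 = 1; upper rank = 50 × 0.980 = 49.
The 1st smallest replicate is 11.80; the 49th is 16.45.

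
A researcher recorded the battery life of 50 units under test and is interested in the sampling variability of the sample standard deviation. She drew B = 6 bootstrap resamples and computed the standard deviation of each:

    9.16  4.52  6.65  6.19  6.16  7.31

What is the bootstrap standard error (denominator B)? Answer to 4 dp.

SE* = 1.3978

Bootstrap SE is the standard deviation of the 6 replicate standard deviations.
Mean of replicates: (9.16 + 4.52 + 6.65 + 6.19 + 6.16 + 7.31) / 6 = 39.99000 / 6 = 6.66500
Sum of squared deviations: (+2.49500)² + (−2.14500)² + (−0.01500)² + (−0.47500)² + (−0.50500)² + (+0.64500)² = 11.72295
Variance = 11.72295 / 6 = 1.95383
SE* = √1.95383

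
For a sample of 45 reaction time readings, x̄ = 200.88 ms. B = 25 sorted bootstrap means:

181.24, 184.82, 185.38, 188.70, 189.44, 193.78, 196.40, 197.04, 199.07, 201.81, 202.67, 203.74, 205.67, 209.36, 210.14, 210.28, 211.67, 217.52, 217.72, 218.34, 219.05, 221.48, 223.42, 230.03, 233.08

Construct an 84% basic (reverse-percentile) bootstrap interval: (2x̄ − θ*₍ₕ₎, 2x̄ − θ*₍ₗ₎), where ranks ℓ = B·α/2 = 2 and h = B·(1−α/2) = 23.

(178.34, 216.94)

Percentile endpoints at ranks 2 and 23: θ*₍2₎ = 184.82, θ*₍23₎ = 223.42.
Basic interval reflects these around x̄:
  lower = 2 × 200.88 − 223.42 = 178.34
  upper = 2 × 200.88 − 184.82 = 216.94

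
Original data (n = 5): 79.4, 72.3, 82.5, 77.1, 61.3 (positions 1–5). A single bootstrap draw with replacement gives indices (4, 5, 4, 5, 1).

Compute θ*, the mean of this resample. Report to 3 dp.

Resample values: 77.1, 61.3, 77.1, 61.3, 79.4.
Mean = (77.1 + 61.3 + 77.1 + 61.3 + 79.4) / 5 = 356.20 / 5 = 71.240

θ* = 71.240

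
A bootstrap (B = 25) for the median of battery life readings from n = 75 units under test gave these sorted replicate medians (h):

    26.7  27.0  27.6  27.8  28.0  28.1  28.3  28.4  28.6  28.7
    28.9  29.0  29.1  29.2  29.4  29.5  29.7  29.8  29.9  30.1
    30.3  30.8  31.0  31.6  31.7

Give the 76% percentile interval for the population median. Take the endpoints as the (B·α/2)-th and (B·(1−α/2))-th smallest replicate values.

α = 0.24; lower rank = 25 × 0.120 = 3; upper rank = 25 × 0.880 = 22.
The 3rd smallest replicate is 27.6; the 22nd is 30.8.

(27.6, 30.8)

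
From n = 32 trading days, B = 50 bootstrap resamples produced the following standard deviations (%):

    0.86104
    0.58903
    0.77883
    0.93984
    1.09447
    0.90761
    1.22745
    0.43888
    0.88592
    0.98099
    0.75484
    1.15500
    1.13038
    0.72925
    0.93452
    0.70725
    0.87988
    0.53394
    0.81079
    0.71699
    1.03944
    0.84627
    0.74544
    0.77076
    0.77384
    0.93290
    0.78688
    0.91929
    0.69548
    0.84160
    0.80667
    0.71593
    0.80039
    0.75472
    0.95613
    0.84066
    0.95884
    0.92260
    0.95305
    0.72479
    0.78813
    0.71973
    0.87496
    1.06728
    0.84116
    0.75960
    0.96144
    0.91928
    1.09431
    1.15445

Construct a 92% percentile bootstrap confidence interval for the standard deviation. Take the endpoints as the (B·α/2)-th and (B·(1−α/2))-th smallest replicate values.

(0.53394, 1.15445)

Sorted replicates: 0.43888, 0.53394, 0.58903, 0.69548, 0.70725, 0.71593, 0.71699, 0.71973, 0.72479, 0.72925, 0.74544, 0.75472, 0.75484, 0.75960, 0.77076, 0.77384, 0.77883, 0.78688, 0.78813, 0.80039, 0.80667, 0.81079, 0.84066, 0.84116, 0.84160, 0.84627, 0.86104, 0.87496, 0.87988, 0.88592, 0.90761, 0.91928, 0.91929, 0.92260, 0.93290, 0.93452, 0.93984, 0.95305, 0.95613, 0.95884, 0.96144, 0.98099, 1.03944, 1.06728, 1.09431, 1.09447, 1.13038, 1.15445, 1.15500, 1.22745
α = 0.08; lower rank = 50 × 0.040 = 2; upper rank = 50 × 0.960 = 48.
The 2nd smallest replicate is 0.53394; the 48th is 1.15445.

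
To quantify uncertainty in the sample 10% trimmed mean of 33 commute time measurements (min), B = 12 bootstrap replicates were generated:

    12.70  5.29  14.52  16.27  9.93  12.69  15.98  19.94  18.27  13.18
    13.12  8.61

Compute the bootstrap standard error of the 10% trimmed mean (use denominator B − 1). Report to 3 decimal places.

Bootstrap SE is the standard deviation of the 12 replicate 10% trimmed means.
Mean of replicates: (12.70 + 5.29 + 14.52 + 16.27 + 9.93 + 12.69 + 15.98 + 19.94 + 18.27 + 13.18 + 13.12 + 8.61) / 12 = 160.5000 / 12 = 13.3750
Sum of squared deviations: (−0.6750)² + (−8.0850)² + (+1.1450)² + (+2.8950)² + (−3.4450)² + (−0.6850)² + (+2.6050)² + (+6.5650)² + (+4.8950)² + (−0.1950)² + (−0.2550)² + (−4.7650)² = 184.5067
Variance = 184.5067 / 11 = 16.7733
SE* = √16.7733

SE* = 4.096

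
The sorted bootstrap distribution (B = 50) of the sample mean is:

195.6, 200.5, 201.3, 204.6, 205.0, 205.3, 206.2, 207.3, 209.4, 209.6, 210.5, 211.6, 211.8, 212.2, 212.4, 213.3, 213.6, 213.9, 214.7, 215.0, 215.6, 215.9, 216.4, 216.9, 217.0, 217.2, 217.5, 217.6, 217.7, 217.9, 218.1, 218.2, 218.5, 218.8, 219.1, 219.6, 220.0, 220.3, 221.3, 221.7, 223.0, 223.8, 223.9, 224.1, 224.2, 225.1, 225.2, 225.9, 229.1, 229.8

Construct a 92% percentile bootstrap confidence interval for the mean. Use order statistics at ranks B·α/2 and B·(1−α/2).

(200.5, 225.9)

α = 0.08; lower rank = 50 × 0.040 = 2; upper rank = 50 × 0.960 = 48.
The 2nd smallest replicate is 200.5; the 48th is 225.9.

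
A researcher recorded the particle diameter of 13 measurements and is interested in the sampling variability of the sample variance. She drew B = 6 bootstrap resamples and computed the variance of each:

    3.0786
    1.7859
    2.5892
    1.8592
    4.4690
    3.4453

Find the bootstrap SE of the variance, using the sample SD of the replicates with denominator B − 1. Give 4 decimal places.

SE* = 1.0205

Bootstrap SE is the standard deviation of the 6 replicate variances.
Mean of replicates: (3.0786 + 1.7859 + 2.5892 + 1.8592 + 4.4690 + 3.4453) / 6 = 17.22720 / 6 = 2.87120
Sum of squared deviations: (+0.20740)² + (−1.08530)² + (−0.28200)² + (−1.01200)² + (+1.59780)² + (+0.57410)² = 5.20711
Variance = 5.20711 / 5 = 1.04142
SE* = √1.04142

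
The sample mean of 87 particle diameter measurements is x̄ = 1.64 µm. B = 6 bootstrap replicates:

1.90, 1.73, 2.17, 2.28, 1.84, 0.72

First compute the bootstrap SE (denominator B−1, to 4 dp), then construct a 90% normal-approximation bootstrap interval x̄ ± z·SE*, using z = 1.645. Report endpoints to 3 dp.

Mean of replicates = 1.7733; sum of squared deviations = 1.5459; SE* = √(1.5459/5) = 0.5560
Margin = 1.645 × 0.5560 = 0.9146
Interval: 1.64 ± 0.9146

(0.725, 2.555)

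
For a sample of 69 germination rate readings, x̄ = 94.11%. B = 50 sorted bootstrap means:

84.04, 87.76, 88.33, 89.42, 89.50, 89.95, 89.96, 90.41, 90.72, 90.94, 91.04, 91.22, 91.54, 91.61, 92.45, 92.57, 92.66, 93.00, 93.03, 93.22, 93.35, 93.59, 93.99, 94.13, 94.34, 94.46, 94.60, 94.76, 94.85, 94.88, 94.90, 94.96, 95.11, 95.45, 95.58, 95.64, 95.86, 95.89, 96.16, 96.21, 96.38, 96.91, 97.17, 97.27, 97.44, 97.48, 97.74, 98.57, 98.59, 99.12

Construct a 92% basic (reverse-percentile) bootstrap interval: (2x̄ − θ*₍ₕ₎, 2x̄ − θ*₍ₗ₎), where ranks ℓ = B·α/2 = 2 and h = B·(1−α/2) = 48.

Percentile endpoints at ranks 2 and 48: θ*₍2₎ = 87.76, θ*₍48₎ = 98.57.
Basic interval reflects these around x̄:
  lower = 2 × 94.11 − 98.57 = 89.65
  upper = 2 × 94.11 − 87.76 = 100.46

(89.65, 100.46)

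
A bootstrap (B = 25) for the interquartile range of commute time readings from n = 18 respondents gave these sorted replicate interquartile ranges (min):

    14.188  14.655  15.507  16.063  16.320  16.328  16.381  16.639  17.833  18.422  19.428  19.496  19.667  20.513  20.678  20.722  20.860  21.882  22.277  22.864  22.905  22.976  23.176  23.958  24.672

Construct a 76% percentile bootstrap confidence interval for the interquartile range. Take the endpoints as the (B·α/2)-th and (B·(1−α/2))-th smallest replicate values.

α = 0.24; lower rank = 25 × 0.120 = 3; upper rank = 25 × 0.880 = 22.
The 3rd smallest replicate is 15.507; the 22nd is 22.976.

(15.507, 22.976)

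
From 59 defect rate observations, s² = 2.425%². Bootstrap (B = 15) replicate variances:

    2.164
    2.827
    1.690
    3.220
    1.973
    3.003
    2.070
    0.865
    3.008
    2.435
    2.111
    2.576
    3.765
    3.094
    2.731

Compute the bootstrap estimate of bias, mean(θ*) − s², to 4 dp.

bias = +0.0771

mean(θ*) = (2.164 + 2.827 + 1.690 + 3.220 + 1.973 + 3.003 + 2.070 + 0.865 + 3.008 + 2.435 + 2.111 + 2.576 + 3.765 + 3.094 + 2.731) / 15 = 2.50213
bias = 2.50213 − 2.425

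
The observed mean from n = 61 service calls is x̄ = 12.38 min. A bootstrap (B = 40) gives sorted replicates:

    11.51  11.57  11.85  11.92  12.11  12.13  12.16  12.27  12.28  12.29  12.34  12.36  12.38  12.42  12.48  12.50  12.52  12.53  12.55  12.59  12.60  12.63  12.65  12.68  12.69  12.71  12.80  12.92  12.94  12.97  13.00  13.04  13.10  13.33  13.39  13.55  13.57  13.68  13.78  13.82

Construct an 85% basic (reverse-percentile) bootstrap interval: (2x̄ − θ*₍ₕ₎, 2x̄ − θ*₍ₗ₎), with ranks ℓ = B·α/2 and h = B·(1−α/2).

(11.19, 12.91)

Percentile endpoints at ranks 3 and 37: θ*₍3₎ = 11.85, θ*₍37₎ = 13.57.
Basic interval reflects these around x̄:
  lower = 2 × 12.38 − 13.57 = 11.19
  upper = 2 × 12.38 − 11.85 = 12.91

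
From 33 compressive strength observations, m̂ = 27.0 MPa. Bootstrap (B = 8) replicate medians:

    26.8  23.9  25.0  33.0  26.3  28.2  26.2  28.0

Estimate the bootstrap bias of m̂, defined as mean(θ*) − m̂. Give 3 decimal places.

bias = +0.175

mean(θ*) = (26.8 + 23.9 + 25.0 + 33.0 + 26.3 + 28.2 + 26.2 + 28.0) / 8 = 27.1750
bias = 27.1750 − 27.0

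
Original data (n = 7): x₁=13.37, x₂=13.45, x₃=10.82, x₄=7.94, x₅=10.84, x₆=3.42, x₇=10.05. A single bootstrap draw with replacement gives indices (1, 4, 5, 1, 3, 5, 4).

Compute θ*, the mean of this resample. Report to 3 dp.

Resample values: 13.37, 7.94, 10.84, 13.37, 10.82, 10.84, 7.94.
Mean = (13.37 + 7.94 + 10.84 + 13.37 + 10.82 + 10.84 + 7.94) / 7 = 75.120 / 7 = 10.731

θ* = 10.731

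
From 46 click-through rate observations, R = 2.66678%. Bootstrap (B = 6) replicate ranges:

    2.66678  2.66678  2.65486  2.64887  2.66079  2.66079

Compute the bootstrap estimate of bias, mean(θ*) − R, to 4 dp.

bias = −0.0070

mean(θ*) = (2.66678 + 2.66678 + 2.65486 + 2.64887 + 2.66079 + 2.66079) / 6 = 2.65981
bias = 2.65981 − 2.66678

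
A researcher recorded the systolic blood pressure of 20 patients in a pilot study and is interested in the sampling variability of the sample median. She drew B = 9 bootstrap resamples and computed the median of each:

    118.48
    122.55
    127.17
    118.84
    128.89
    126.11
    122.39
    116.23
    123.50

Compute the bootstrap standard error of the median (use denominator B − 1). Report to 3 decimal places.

Bootstrap SE is the standard deviation of the 9 replicate medians.
Mean of replicates: (118.48 + 122.55 + 127.17 + 118.84 + 128.89 + 126.11 + 122.39 + 116.23 + 123.50) / 9 = 1104.1600 / 9 = 122.6844
Sum of squared deviations: (−4.2044)² + (−0.1344)² + (+4.4856)² + (−3.8444)² + (+6.2056)² + (+3.4256)² + (−0.2944)² + (−6.4544)² + (+0.8156)² = 145.2504
Variance = 145.2504 / 8 = 18.1563
SE* = √18.1563

SE* = 4.261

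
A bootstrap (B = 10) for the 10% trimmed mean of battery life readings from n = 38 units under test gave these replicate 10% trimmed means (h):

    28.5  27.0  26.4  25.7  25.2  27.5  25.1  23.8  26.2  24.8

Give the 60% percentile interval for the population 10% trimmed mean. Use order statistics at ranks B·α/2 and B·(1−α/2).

Sorted replicates: 23.8, 24.8, 25.1, 25.2, 25.7, 26.2, 26.4, 27.0, 27.5, 28.5
α = 0.40; lower rank = 10 × 0.200 = 2; upper rank = 10 × 0.800 = 8.
The 2nd smallest replicate is 24.8; the 8th is 27.0.

(24.8, 27.0)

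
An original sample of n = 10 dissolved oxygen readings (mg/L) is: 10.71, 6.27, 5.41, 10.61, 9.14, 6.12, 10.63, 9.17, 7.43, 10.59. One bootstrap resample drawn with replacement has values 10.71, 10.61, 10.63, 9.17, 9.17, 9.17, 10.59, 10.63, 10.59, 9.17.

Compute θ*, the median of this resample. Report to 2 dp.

θ* = 10.59

Sorted: 9.17, 9.17, 9.17, 9.17, 10.59, 10.59, 10.61, 10.63, 10.63, 10.71
Median = average of the two middle values = 10.59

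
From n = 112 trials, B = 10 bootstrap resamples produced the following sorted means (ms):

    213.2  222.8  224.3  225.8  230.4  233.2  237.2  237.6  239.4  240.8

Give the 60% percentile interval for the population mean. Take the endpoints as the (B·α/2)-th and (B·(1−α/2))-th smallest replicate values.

(222.8, 237.6)

α = 0.40; lower rank = 10 × 0.200 = 2; upper rank = 10 × 0.800 = 8.
The 2nd smallest replicate is 222.8; the 8th is 237.6.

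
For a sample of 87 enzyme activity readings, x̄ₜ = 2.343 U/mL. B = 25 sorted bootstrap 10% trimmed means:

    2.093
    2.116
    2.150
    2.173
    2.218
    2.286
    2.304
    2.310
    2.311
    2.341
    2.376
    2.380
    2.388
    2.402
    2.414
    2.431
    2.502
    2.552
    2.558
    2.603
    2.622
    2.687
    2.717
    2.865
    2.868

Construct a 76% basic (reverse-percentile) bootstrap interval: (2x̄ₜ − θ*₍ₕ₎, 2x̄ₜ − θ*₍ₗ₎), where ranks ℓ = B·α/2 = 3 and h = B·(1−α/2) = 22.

(1.999, 2.536)

Percentile endpoints at ranks 3 and 22: θ*₍3₎ = 2.150, θ*₍22₎ = 2.687.
Basic interval reflects these around x̄ₜ:
  lower = 2 × 2.343 − 2.687 = 1.999
  upper = 2 × 2.343 − 2.150 = 2.536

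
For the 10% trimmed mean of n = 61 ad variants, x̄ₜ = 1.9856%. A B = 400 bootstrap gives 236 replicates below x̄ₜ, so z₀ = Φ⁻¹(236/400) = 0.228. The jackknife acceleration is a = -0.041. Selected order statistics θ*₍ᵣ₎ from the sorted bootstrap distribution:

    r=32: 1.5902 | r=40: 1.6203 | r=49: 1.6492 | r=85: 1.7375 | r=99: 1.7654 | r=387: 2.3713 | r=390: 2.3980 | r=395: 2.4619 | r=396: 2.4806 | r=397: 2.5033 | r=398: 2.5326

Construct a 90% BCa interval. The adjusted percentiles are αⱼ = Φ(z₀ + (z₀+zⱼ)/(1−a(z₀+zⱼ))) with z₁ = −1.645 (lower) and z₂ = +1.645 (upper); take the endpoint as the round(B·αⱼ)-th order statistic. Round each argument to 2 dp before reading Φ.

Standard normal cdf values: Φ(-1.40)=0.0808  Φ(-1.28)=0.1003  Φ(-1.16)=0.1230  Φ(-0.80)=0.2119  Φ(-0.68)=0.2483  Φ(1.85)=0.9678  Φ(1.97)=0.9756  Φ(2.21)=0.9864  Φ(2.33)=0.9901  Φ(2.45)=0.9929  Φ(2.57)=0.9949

(1.6203, 2.3980)

Lower: z₀ + z₁ = 0.228 + (-1.645) = -1.417; 1 − a(z₀+z₁) = 1 − (-0.041)(-1.417) = 0.9419; argument = 0.228 + (-1.417)/0.9419 = -1.2764 → -1.28.
α₁ = Φ(-1.28) = 0.1003; rank = round(400 × 0.1003) = 40; θ*₍40₎ = 1.6203.
Upper: z₀ + z₂ = 1.873; 1 − a(z₀+z₂) = 1.0768; argument = 1.9674 → 1.97; α₂ = 0.9756; rank = 390; θ*₍390₎ = 2.3980.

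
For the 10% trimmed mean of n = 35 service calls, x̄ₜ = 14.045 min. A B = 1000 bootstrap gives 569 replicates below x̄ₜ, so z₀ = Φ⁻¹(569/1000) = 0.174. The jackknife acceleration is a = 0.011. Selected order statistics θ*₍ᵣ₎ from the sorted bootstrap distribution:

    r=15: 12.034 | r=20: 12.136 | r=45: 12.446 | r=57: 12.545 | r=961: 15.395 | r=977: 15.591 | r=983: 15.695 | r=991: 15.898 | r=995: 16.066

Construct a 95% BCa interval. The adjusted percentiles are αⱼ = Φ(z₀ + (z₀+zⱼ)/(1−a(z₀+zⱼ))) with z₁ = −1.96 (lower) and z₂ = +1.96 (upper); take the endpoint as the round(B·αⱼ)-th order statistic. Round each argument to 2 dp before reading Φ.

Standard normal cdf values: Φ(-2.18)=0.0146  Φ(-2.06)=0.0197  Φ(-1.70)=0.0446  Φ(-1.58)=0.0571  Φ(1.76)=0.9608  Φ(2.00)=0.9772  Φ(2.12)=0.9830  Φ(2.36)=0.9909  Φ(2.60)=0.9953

Lower: z₀ + z₁ = 0.174 + (-1.960) = -1.786; 1 − a(z₀+z₁) = 1 − (0.011)(-1.786) = 1.0196; argument = 0.174 + (-1.786)/1.0196 = -1.5776 → -1.58.
α₁ = Φ(-1.58) = 0.0571; rank = round(1000 × 0.0571) = 57; θ*₍57₎ = 12.545.
Upper: z₀ + z₂ = 2.134; 1 − a(z₀+z₂) = 0.9765; argument = 2.3593 → 2.36; α₂ = 0.9909; rank = 991; θ*₍991₎ = 15.898.

(12.545, 15.898)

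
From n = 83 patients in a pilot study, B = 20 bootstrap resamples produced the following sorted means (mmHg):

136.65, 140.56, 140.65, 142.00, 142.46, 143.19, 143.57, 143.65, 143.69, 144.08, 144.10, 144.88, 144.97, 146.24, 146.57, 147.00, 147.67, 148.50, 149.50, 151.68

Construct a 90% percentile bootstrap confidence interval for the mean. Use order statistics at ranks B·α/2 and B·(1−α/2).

(136.65, 149.50)

α = 0.10; lower rank = 20 × 0.050 = 1; upper rank = 20 × 0.950 = 19.
The 1st smallest replicate is 136.65; the 19th is 149.50.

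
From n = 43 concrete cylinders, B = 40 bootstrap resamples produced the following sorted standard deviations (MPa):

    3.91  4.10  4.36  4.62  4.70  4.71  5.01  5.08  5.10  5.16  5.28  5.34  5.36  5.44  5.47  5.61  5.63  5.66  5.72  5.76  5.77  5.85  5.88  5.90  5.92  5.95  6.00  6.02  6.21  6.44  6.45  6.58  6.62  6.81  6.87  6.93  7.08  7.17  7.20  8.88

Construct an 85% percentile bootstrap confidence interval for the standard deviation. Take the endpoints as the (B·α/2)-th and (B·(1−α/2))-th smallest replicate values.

(4.36, 7.08)

α = 0.15; lower rank = 40 × 0.075 = 3; upper rank = 40 × 0.925 = 37.
The 3rd smallest replicate is 4.36; the 37th is 7.08.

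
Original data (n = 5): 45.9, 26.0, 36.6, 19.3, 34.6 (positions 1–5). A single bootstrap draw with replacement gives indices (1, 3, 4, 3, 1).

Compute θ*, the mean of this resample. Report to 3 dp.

Resample values: 45.9, 36.6, 19.3, 36.6, 45.9.
Mean = (45.9 + 36.6 + 19.3 + 36.6 + 45.9) / 5 = 184.30 / 5 = 36.860

θ* = 36.860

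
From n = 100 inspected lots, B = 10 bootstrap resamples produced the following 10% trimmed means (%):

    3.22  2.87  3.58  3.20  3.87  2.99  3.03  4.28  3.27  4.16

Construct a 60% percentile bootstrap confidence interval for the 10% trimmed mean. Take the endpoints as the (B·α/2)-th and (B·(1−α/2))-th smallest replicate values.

(2.99, 3.87)

Sorted replicates: 2.87, 2.99, 3.03, 3.20, 3.22, 3.27, 3.58, 3.87, 4.16, 4.28
α = 0.40; lower rank = 10 × 0.200 = 2; upper rank = 10 × 0.800 = 8.
The 2nd smallest replicate is 2.99; the 8th is 3.87.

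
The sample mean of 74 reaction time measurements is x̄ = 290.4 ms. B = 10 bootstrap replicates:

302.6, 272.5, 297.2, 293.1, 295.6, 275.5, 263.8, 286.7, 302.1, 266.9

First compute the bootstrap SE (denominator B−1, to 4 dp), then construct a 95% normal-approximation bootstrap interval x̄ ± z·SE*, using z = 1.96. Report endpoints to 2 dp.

(261.54, 319.26)

Mean of replicates = 285.6000; sum of squared deviations = 1951.8200; SE* = √(1951.8200/9) = 14.7265
Margin = 1.96 × 14.7265 = 28.864
Interval: 290.4 ± 28.864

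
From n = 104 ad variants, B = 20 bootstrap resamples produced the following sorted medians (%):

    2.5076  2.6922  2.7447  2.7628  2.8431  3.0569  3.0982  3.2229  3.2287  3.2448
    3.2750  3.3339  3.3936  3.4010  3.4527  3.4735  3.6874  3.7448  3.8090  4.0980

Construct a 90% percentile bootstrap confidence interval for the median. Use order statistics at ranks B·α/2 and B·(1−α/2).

α = 0.10; lower rank = 20 × 0.050 = 1; upper rank = 20 × 0.950 = 19.
The 1st smallest replicate is 2.5076; the 19th is 3.8090.

(2.5076, 3.8090)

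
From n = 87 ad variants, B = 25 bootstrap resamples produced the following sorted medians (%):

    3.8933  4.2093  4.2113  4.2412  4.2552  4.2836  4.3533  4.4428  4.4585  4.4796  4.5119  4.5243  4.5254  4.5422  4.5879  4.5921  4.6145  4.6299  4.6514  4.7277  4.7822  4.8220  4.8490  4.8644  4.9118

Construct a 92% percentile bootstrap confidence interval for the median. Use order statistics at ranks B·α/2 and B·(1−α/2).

(3.8933, 4.8644)

α = 0.08; lower rank = 25 × 0.040 = 1; upper rank = 25 × 0.960 = 24.
The 1st smallest replicate is 3.8933; the 24th is 4.8644.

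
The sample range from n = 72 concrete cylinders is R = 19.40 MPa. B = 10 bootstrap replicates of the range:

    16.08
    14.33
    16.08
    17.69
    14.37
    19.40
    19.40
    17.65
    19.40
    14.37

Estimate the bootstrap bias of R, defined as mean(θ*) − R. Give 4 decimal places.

bias = −2.5230

mean(θ*) = (16.08 + 14.33 + 16.08 + 17.69 + 14.37 + 19.40 + 19.40 + 17.65 + 19.40 + 14.37) / 10 = 16.87700
bias = 16.87700 − 19.40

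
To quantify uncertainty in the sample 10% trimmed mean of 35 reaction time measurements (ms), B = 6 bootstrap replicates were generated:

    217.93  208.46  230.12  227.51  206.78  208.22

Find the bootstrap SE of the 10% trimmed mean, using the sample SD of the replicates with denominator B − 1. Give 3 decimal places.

SE* = 10.358

Bootstrap SE is the standard deviation of the 6 replicate 10% trimmed means.
Mean of replicates: (217.93 + 208.46 + 230.12 + 227.51 + 206.78 + 208.22) / 6 = 1299.0200 / 6 = 216.5033
Sum of squared deviations: (+1.4267)² + (−8.0433)² + (+13.6167)² + (+11.0067)² + (−9.7233)² + (−8.2833)² = 536.4477
Variance = 536.4477 / 5 = 107.2895
SE* = √107.2895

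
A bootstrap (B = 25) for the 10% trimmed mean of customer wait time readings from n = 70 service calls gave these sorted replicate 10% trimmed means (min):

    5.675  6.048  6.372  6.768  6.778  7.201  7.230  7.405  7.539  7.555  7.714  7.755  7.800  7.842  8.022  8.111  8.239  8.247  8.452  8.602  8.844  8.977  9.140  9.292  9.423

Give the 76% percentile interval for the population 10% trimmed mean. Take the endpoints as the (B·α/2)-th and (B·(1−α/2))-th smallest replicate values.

(6.372, 8.977)

α = 0.24; lower rank = 25 × 0.120 = 3; upper rank = 25 × 0.880 = 22.
The 3rd smallest replicate is 6.372; the 22nd is 8.977.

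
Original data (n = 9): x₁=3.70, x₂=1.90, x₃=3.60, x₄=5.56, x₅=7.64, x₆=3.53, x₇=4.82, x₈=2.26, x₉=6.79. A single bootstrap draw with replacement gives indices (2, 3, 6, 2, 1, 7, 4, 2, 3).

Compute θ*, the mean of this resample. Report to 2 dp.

Resample values: 1.90, 3.60, 3.53, 1.90, 3.70, 4.82, 5.56, 1.90, 3.60.
Mean = (1.90 + 3.60 + 3.53 + 1.90 + 3.70 + 4.82 + 5.56 + 1.90 + 3.60) / 9 = 30.510 / 9 = 3.39

θ* = 3.39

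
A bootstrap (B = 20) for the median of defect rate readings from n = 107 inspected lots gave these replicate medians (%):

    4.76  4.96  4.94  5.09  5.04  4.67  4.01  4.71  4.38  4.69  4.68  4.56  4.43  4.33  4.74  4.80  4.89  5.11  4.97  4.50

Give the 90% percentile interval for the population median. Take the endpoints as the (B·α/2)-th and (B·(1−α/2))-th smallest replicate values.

Sorted replicates: 4.01, 4.33, 4.38, 4.43, 4.50, 4.56, 4.67, 4.68, 4.69, 4.71, 4.74, 4.76, 4.80, 4.89, 4.94, 4.96, 4.97, 5.04, 5.09, 5.11
α = 0.10; lower rank = 20 × 0.050 = 1; upper rank = 20 × 0.950 = 19.
The 1st smallest replicate is 4.01; the 19th is 5.09.

(4.01, 5.09)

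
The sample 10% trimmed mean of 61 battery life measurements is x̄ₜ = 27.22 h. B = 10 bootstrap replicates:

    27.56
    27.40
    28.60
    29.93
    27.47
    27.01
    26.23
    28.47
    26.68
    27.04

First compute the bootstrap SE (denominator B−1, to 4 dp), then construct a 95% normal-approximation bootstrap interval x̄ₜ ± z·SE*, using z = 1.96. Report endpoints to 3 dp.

(25.091, 29.349)

Mean of replicates = 27.6390; sum of squared deviations = 10.6141; SE* = √(10.6141/9) = 1.0860
Margin = 1.96 × 1.0860 = 2.1286
Interval: 27.22 ± 2.1286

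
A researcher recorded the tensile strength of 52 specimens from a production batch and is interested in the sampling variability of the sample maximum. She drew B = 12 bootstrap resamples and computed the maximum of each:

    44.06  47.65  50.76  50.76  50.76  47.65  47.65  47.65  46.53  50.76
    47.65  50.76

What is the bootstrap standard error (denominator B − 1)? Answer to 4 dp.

Bootstrap SE is the standard deviation of the 12 replicate maximums.
Mean of replicates: (44.06 + 47.65 + 50.76 + 50.76 + 50.76 + 47.65 + 47.65 + 47.65 + 46.53 + 50.76 + 47.65 + 50.76) / 12 = 582.64000 / 12 = 48.55333
Sum of squared deviations: (−4.49333)² + (−0.90333)² + (+2.20667)² + (+2.20667)² + (+2.20667)² + (−0.90333)² + (−0.90333)² + (−0.90333)² + (−2.02333)² + (+2.20667)² + (−0.90333)² + (+2.20667)² = 52.71087
Variance = 52.71087 / 11 = 4.79190
SE* = √4.79190

SE* = 2.1890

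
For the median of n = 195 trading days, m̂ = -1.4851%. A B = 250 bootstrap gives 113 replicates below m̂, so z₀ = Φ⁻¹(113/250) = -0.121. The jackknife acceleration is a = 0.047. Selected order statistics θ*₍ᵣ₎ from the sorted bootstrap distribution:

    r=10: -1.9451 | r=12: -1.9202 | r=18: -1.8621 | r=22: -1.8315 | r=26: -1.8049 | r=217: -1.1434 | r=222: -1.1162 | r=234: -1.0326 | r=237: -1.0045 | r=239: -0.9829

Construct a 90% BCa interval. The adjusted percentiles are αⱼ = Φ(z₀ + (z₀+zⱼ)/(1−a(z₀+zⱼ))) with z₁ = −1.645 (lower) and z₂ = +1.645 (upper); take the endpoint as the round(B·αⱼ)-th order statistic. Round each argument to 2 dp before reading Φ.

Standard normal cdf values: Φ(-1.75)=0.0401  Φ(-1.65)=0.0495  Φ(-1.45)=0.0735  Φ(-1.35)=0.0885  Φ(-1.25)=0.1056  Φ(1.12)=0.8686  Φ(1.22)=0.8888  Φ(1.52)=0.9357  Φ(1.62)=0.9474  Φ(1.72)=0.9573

Lower: z₀ + z₁ = -0.121 + (-1.645) = -1.766; 1 − a(z₀+z₁) = 1 − (0.047)(-1.766) = 1.0830; argument = -0.121 + (-1.766)/1.0830 = -1.7517 → -1.75.
α₁ = Φ(-1.75) = 0.0401; rank = round(250 × 0.0401) = 10; θ*₍10₎ = -1.9451.
Upper: z₀ + z₂ = 1.524; 1 − a(z₀+z₂) = 0.9284; argument = 1.5206 → 1.52; α₂ = 0.9357; rank = 234; θ*₍234₎ = -1.0326.

(-1.9451, -1.0326)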